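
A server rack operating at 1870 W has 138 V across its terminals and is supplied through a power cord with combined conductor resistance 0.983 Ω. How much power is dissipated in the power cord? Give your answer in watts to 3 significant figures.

The power cord is a series resistance carrying the load current; its dissipation is I²R_line.
I = P / V = 1870 / 138 = 13.55 A through the power cord.
P_line = I² R_line = (13.55)² × 0.983 = 180.5 W

181 W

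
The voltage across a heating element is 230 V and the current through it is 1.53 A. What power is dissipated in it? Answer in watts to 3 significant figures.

Since both terminal voltage and current are stated, P = V I gives the power in one step.
P = 230 V × 1.530 A = 351.9 W

352 W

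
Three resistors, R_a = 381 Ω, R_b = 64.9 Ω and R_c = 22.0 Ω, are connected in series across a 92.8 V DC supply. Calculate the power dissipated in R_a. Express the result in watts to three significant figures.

15.0 W

Since the resistors are in series they all carry the loop current I = V/R_total; the power in any one is I²R.
R_total = 381 + 64.9 + 22.0 = 467.9 Ω
I = V / R_total = 92.8 / 467.9 = 0.1983 A
P_R_a = I² × R_a = (0.1983)² × 381 = 14.99 W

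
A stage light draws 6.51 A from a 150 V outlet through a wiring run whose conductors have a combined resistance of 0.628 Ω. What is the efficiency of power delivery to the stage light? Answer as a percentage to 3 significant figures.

The wiring run carries the full 6.51 A.
P_line = I² R_line = (6.510)² × 0.628 = 26.61 W
P_source = V I = 150 × 6.510 = 976.5 W; P_load = 949.9 W
η = P_load / P_source = 949.9 / 976.5 = 0.9727

97.3 %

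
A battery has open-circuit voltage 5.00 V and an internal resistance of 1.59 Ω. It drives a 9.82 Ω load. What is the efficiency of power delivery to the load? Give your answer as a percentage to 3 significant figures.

The source delivers εI, of which I²R reaches the load and I²r is lost; since I is common, η = R/(R+r).
η = R / (R + r) = 9.82 / (9.82 + 1.59) = 0.8606

86.1 %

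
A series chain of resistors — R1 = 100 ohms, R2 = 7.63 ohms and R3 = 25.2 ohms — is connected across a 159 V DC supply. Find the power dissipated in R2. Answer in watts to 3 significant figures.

In a series string the same current flows through every resistor — find that current, then P = I²R for the one we want.
R_total = 100 + 7.63 + 25.2 = 132.8 Ω
I = V / R_total = 159 / 132.8 = 1.197 A
P_R2 = I² × R2 = (1.197)² × 7.63 = 10.93 W

10.9 W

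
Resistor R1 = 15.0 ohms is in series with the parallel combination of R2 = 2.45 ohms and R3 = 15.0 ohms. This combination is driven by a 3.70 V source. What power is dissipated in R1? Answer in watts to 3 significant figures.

Replace R2 and R3 with their parallel equivalent so the circuit becomes R1 in series with R_p.
R_p = (2.45×15.0)/(2.45+15.0) = 2.106 Ω
R_total = 15.0 + 2.106 = 17.11 Ω
I = V / R_total = 3.70 / 17.11 = 0.2163 A
The full supply current passes through R1: P = I²R.
P_R1 = (0.2163)² × 15.0 = 0.7018 W

0.702 W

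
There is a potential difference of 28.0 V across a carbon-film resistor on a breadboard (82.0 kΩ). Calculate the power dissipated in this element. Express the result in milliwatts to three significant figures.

9.56 mW

With V across and R both known, P = V²/R gives the dissipation directly.
P = (28.0 V)² / 82000 Ω = 0.009561 W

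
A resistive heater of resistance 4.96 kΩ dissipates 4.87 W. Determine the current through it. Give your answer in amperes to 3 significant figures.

Rearranging the power relation for the two known quantities gives I = √(P / R).
I = √(4.87 / 4960) = 0.03133 A

0.0313 A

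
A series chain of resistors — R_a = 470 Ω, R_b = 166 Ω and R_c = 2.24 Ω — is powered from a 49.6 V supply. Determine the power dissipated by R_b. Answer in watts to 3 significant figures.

1.00 W

In a series string the same current flows through every resistor — find that current, then P = I²R for the one we want.
R_total = 470 + 166 + 2.24 = 638.2 Ω
I = V / R_total = 49.6 / 638.2 = 0.07771 A
P_R_b = I² × R_b = (0.07771)² × 166 = 1.003 W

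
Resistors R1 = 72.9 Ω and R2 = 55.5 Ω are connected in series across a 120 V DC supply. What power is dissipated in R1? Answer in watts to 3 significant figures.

Every series element carries the same I. Get I from the total resistance, then P = I² × R1.
R_total = 72.9 + 55.5 = 128.4 Ω
I = V / R_total = 120 / 128.4 = 0.9346 A
P_R1 = I² × R1 = (0.9346)² × 72.9 = 63.67 W

63.7 W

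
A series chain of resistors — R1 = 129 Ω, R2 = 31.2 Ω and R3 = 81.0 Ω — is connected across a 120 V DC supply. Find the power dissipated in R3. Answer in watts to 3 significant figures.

Since the resistors are in series they all carry the loop current I = V/R_total; the power in any one is I²R.
R_total = 129 + 31.2 + 81.0 = 241.2 Ω
I = V / R_total = 120 / 241.2 = 0.4975 A
P_R3 = I² × R3 = (0.4975)² × 81.0 = 20.05 W

20.0 W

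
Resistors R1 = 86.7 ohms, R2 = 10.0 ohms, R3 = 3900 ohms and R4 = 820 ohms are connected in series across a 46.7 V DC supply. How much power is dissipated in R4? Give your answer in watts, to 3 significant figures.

0.0771 W

In a series string the same current flows through every resistor — find that current, then P = I²R for the one we want.
R_total = 86.7 + 10.0 + 3900 + 820 = 4817 Ω
I = V / R_total = 46.7 / 4817 = 0.009695 A
P_R4 = I² × R4 = (0.009695)² × 820 = 0.07708 W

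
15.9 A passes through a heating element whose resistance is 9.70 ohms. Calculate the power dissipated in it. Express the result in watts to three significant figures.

Knowing I and R, the power is just I²R — no need to find V first.
P = (15.90 A)² × 9.70 Ω = 2452 W

2450 W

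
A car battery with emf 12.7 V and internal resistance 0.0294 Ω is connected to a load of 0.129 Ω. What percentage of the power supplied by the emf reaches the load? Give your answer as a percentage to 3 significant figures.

81.4 %

Efficiency is P_load / P_total. With a series r and R sharing the same I, P = I²R for each, so η = R/(R+r).
η = R / (R + r) = 0.129 / (0.129 + 0.0294) = 0.8144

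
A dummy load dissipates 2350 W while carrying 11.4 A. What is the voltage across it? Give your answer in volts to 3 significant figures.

206 V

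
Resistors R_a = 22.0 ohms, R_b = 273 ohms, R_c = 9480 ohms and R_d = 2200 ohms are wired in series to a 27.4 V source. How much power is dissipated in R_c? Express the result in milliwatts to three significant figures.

49.6 mW

Since the resistors are in series they all carry the loop current I = V/R_total; the power in any one is I²R.
R_total = 22.0 + 273 + 9480 + 2200 = 11980 Ω
I = V / R_total = 27.4 / 11980 = 0.002288 A
P_R_c = I² × R_c = (0.002288)² × 9480 = 0.04963 W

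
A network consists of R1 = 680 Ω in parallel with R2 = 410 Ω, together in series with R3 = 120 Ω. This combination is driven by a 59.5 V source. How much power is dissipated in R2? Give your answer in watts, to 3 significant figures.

4.00 W

Collapse the R1‖R2 pair into one equivalent R_p; then R_p and R3 form a series string.
R_p = (680×410)/(680+410) = 255.8 Ω
R_total = R_p + 120 = 255.8 + 120 = 375.8 Ω
I = V / R_total = 59.5 / 375.8 = 0.1583 A
Voltage across the parallel pair: V_p = I × R_p = 0.1583 × 255.8 = 40.50 V
R2 has V_p across it, so P = V_p²/R2.
P_R2 = (40.50)² / 410 = 4.001 W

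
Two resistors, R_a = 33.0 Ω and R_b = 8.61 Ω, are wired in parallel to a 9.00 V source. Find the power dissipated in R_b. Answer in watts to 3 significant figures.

The supply voltage appears across each parallel branch — just use P = V²/R_b.
P_R_b = V² / R_b = (9.00)² / 8.61 Ω = 9.408 W

9.41 W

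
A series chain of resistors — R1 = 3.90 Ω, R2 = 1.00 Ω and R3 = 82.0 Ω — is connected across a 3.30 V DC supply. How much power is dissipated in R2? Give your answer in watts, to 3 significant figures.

0.00144 W

Every series element carries the same I. Get I from the total resistance, then P = I² × R2.
R_total = 3.90 + 1.00 + 82.0 = 86.90 Ω
I = V / R_total = 3.30 / 86.90 = 0.03797 A
P_R2 = I² × R2 = (0.03797)² × 1.00 = 0.001442 W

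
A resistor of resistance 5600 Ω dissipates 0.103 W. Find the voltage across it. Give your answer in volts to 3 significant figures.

Inverting the appropriate power form: V = √(P R).
V = √(0.103 × 5600) = 24.02 V

24.0 V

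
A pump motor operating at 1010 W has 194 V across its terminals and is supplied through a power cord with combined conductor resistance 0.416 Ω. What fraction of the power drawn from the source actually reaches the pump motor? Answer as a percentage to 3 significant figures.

98.9 %

I = P / V = 1010 / 194 = 5.206 A through the power cord.
P_line = I² R_line = (5.206)² × 0.416 = 11.28 W
P_source = P_load + P_line = 1010 + 11.28 = 1021 W
η = P_load / P_source = 1010 / 1021 = 0.9890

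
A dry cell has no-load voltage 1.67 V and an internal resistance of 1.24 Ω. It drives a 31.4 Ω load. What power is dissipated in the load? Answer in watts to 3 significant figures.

0.0822 W

The internal resistance and the load are in series, so the same I flows through both; get I from ε/(r+R), then I²R for the load.
I = ε / (r + R) = 1.67 / (1.24 + 31.4) = 0.05116 A
P_load = I² R = (0.05116)² × 31.4 = 0.08220 W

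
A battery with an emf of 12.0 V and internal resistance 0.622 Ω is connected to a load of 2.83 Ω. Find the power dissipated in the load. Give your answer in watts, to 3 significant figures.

Load and internal resistance form a series loop — compute the loop current, then the load power via I²R.
I = ε / (r + R) = 12.0 / (0.622 + 2.83) = 3.476 A
P_load = I² R = (3.476)² × 2.83 = 34.20 W

34.2 W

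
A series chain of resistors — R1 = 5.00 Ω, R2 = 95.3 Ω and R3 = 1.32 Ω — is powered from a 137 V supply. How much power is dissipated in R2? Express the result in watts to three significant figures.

The current is common to all series resistors; compute it, then apply P = I²R for the target.
R_total = 5.00 + 95.3 + 1.32 = 101.6 Ω
I = V / R_total = 137 / 101.6 = 1.348 A
P_R2 = I² × R2 = (1.348)² × 95.3 = 173.2 W

173 W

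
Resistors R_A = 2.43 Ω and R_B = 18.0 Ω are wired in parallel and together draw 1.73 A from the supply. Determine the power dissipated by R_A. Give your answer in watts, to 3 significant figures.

Parallel branches share V, not I — compute V via R_eq, then use V²/R for the target branch.
1/R_eq = 1/2.43 + 1/18.0 ⇒ R_eq = 2.141 Ω
V = I_total × R_eq = 1.730 × 2.141 = 3.704 V
P_R_A = V² / R_A = (3.704)² / 2.43 = 5.646 W

5.65 W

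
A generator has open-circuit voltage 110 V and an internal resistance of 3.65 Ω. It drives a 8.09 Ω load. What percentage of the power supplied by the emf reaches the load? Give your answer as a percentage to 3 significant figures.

68.9 %

η = P_load/(P_load+P_int) = I²R/(I²R+I²r) = R/(R+r) — the I² cancels for series elements.
η = R / (R + r) = 8.09 / (8.09 + 3.65) = 0.6891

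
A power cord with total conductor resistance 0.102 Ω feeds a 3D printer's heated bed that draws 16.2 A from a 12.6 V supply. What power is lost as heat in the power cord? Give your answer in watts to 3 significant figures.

Line loss is just I²R for the cable — we know both I and R_line directly.
The power cord carries the full 16.2 A.
P_line = I² R_line = (16.20)² × 0.102 = 26.77 W

26.8 W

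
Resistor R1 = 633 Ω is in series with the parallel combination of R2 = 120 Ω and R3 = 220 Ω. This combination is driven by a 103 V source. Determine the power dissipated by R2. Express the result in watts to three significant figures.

Reduce the parallel pair to R_p first; the network is then a simple series string.
R_p = (120×220)/(120+220) = 77.65 Ω
R_total = 633 + 77.65 = 710.6 Ω
I = V / R_total = 103 / 710.6 = 0.1449 A
Voltage across the parallel pair: V_p = I × R_p = 0.1449 × 77.65 = 11.25 V
R2 sees V_p directly, so P = V_p² / R2.
P_R2 = (11.25)² / 120 = 1.055 W

1.06 W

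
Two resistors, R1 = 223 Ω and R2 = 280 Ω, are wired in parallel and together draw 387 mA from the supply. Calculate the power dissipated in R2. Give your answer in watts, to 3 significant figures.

8.24 W

Only the total current is stated, so first find the parallel equivalent to get the voltage across the combination.
1/R_eq = 1/223 + 1/280 ⇒ R_eq = 124.1 Ω
V = I_total × R_eq = 0.3870 × 124.1 = 48.04 V
P_R2 = V² / R2 = (48.04)² / 280 = 8.242 W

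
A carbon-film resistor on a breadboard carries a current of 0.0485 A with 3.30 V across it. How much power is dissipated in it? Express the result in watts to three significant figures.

Since both terminal voltage and current are stated, P = V I gives the power in one step.
P = 3.30 V × 0.04850 A = 0.1600 W

0.160 W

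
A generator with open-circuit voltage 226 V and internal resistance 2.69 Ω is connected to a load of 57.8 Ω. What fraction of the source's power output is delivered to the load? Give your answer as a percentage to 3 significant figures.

95.6 %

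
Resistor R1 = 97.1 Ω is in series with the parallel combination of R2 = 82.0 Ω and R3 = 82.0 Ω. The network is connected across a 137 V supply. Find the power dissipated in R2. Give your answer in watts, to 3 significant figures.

20.2 W

Reduce the parallel pair to R_p first; the network is then a simple series string.
R_p = (82.0×82.0)/(82.0+82.0) = 41.00 Ω
R_total = 97.1 + 41.00 = 138.1 Ω
I = V / R_total = 137 / 138.1 = 0.9920 A
Voltage across the parallel pair: V_p = I × R_p = 0.9920 × 41.00 = 40.67 V
R2 sees V_p directly, so P = V_p² / R2.
P_R2 = (40.67)² / 82.0 = 20.17 W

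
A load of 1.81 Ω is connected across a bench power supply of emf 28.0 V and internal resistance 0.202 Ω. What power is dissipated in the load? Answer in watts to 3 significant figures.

351 W

The internal resistance and the load are in series, so the same I flows through both; get I from ε/(r+R), then I²R for the load.
I = ε / (r + R) = 28.0 / (0.202 + 1.81) = 13.92 A
P_load = I² R = (13.92)² × 1.81 = 350.5 W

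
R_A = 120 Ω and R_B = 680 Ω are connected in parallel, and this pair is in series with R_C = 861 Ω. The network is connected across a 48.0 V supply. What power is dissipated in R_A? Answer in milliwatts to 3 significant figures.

Combine R_A and R_B into their parallel equivalent first, reducing the network to two series resistors.
R_p = (120×680)/(120+680) = 102.0 Ω
R_total = R_p + 861 = 102.0 + 861 = 963.0 Ω
I = V / R_total = 48.0 / 963.0 = 0.04984 A
Voltage across the parallel pair: V_p = I × R_p = 0.04984 × 102.0 = 5.084 V
Use P = V²/R for R_A with V = V_p.
P_R_A = (5.084)² / 120 = 0.2154 W

215 mW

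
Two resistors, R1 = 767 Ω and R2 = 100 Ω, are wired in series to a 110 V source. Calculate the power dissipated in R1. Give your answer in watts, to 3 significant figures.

12.3 W

Series elements share the same current, so find I first, then use P = I²R.
R_total = 767 + 100 = 867.0 Ω
I = V / R_total = 110 / 867.0 = 0.1269 A
P_R1 = I² × R1 = (0.1269)² × 767 = 12.35 W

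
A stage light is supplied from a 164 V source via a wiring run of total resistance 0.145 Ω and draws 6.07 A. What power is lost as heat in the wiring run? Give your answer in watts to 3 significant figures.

5.34 W

Only the current and the line resistance are needed for the I²R loss.
The wiring run carries the full 6.07 A.
P_line = I² R_line = (6.070)² × 0.145 = 5.343 W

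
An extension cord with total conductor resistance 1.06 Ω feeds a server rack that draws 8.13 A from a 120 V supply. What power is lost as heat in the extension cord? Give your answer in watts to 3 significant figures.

Line loss is just I²R for the cable — we know both I and R_line directly.
The extension cord carries the full 8.13 A.
P_line = I² R_line = (8.130)² × 1.06 = 70.06 W

70.1 W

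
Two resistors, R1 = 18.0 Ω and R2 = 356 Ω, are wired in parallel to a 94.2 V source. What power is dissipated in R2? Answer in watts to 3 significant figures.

24.9 W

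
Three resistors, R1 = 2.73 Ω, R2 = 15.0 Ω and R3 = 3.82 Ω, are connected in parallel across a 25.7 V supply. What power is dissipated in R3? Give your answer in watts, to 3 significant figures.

173 W

Every branch has 25.7 V across it, so for R3 the power is simply V²/R.
P_R3 = V² / R3 = (25.7)² / 3.82 Ω = 172.9 W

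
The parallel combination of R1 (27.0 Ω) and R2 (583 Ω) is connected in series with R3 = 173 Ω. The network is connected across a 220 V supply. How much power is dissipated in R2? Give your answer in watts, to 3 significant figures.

Reduce the parallel combination to a single R_p; the circuit then becomes R_p in series with the remaining resistor.
R_p = (27.0×583)/(27.0+583) = 25.80 Ω
R_total = R_p + 173 = 25.80 + 173 = 198.8 Ω
I = V / R_total = 220 / 198.8 = 1.107 A
Voltage across the parallel pair: V_p = I × R_p = 1.107 × 25.80 = 28.56 V
Use P = V²/R for R2 with V = V_p.
P_R2 = (28.56)² / 583 = 1.399 W

1.40 W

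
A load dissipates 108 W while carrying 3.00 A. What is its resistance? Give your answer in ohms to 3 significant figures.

12.0 Ω

Rearranging the power relation for the two known quantities gives R = P / I².
R = 108 / (3.000)² = 12.00 Ω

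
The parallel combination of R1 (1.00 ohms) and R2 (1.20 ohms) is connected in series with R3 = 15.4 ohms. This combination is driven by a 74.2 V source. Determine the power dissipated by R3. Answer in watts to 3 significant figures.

Reduce the parallel combination to a single R_p; the circuit then becomes R_p in series with the remaining resistor.
R_p = (1.00×1.20)/(1.00+1.20) = 0.5455 Ω
R_total = R_p + 15.4 = 0.5455 + 15.4 = 15.95 Ω
I = V / R_total = 74.2 / 15.95 = 4.653 A
R3 carries the full series current, so P = I²R.
P_R3 = (4.653)² × 15.4 = 333.5 W

333 W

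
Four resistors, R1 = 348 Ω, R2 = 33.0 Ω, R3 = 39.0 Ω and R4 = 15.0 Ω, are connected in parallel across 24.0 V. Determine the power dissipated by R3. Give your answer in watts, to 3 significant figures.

14.8 W

Parallel branches share the same voltage; P = V²/R gives the branch power in one step.
P_R3 = V² / R3 = (24.0)² / 39.0 Ω = 14.77 W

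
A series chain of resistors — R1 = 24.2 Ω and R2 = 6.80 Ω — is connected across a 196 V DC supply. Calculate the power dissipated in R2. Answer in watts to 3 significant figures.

Series elements share the same current, so find I first, then use P = I²R.
R_total = 24.2 + 6.80 = 31.00 Ω
I = V / R_total = 196 / 31.00 = 6.323 A
P_R2 = I² × R2 = (6.323)² × 6.80 = 271.8 W

272 W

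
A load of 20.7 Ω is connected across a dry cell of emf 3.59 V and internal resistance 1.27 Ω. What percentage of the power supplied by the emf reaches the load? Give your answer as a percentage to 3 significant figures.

η = P_load/(P_load+P_int) = I²R/(I²R+I²r) = R/(R+r) — the I² cancels for series elements.
η = R / (R + r) = 20.7 / (20.7 + 1.27) = 0.9422

94.2 %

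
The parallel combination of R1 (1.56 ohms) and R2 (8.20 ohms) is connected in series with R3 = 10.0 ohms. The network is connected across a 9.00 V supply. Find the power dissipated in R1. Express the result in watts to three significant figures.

Combine R1 and R2 into their parallel equivalent first, reducing the network to two series resistors.
R_p = (1.56×8.20)/(1.56+8.20) = 1.311 Ω
R_total = R_p + 10.0 = 1.311 + 10.0 = 11.31 Ω
I = V / R_total = 9.00 / 11.31 = 0.7957 A
Voltage across the parallel pair: V_p = I × R_p = 0.7957 × 1.311 = 1.043 V
Use P = V²/R for R1 with V = V_p.
P_R1 = (1.043)² / 1.56 = 0.6972 W

0.697 W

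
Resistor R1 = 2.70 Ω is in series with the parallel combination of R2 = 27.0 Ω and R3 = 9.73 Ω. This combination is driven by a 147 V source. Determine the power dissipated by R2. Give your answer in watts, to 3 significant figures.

Collapse R2‖R3 to a single equivalent, reducing the network to two series elements.
R_p = (27.0×9.73)/(27.0+9.73) = 7.152 Ω
R_total = 2.70 + 7.152 = 9.852 Ω
I = V / R_total = 147 / 9.852 = 14.92 A
Voltage across the parallel pair: V_p = I × R_p = 14.92 × 7.152 = 106.7 V
R2 is across V_p, so use P = V²/R for that branch.
P_R2 = (106.7)² / 27.0 = 421.8 W

422 W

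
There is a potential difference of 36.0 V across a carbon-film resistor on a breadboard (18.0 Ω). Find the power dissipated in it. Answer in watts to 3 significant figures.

72.0 W

We know the drop across the element and its resistance — P = V²/R, one step.
P = (36.0 V)² / 18.0 Ω = 72.00 W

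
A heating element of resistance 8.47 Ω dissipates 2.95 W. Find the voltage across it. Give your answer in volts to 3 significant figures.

5.00 V

Inverting the appropriate power form: V = √(P R).
V = √(2.95 × 8.47) = 4.999 V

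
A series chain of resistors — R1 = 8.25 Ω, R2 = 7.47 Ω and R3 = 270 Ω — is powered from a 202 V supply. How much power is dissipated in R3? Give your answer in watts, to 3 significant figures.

135 W

Series elements share the same current, so find I first, then use P = I²R.
R_total = 8.25 + 7.47 + 270 = 285.7 Ω
I = V / R_total = 202 / 285.7 = 0.7070 A
P_R3 = I² × R3 = (0.7070)² × 270 = 135.0 W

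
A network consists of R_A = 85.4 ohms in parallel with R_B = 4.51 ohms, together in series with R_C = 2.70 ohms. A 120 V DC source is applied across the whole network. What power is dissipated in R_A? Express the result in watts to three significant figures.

63.4 W

Collapse the R_A‖R_B pair into one equivalent R_p; then R_p and R_C form a series string.
R_p = (85.4×4.51)/(85.4+4.51) = 4.284 Ω
R_total = R_p + 2.70 = 4.284 + 2.70 = 6.984 Ω
I = V / R_total = 120 / 6.984 = 17.18 A
Voltage across the parallel pair: V_p = I × R_p = 17.18 × 4.284 = 73.61 V
Use P = V²/R for R_A with V = V_p.
P_R_A = (73.61)² / 85.4 = 63.44 W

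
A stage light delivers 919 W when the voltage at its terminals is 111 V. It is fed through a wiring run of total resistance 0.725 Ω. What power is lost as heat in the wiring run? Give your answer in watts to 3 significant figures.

The wiring run is a series resistance carrying the load current; its dissipation is I²R_line.
I = P / V = 919 / 111 = 8.279 A through the wiring run.
P_line = I² R_line = (8.279)² × 0.725 = 49.70 W

49.7 W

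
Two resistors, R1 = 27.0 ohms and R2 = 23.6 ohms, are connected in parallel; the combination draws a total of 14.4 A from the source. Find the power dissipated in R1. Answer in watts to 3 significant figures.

1220 W

Parallel branches share V, not I — compute V via R_eq, then use V²/R for the target branch.
1/R_eq = 1/27.0 + 1/23.6 ⇒ R_eq = 12.59 Ω
V = I_total × R_eq = 14.40 × 12.59 = 181.3 V
P_R1 = V² / R1 = (181.3)² / 27.0 = 1218 W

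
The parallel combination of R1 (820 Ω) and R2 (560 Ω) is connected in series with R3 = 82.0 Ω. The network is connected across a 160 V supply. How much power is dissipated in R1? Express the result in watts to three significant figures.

Collapse the R1‖R2 pair into one equivalent R_p; then R_p and R3 form a series string.
R_p = (820×560)/(820+560) = 332.8 Ω
R_total = R_p + 82.0 = 332.8 + 82.0 = 414.8 Ω
I = V / R_total = 160 / 414.8 = 0.3858 A
Voltage across the parallel pair: V_p = I × R_p = 0.3858 × 332.8 = 128.4 V
Use P = V²/R for R1 with V = V_p.
P_R1 = (128.4)² / 820 = 20.10 W

20.1 W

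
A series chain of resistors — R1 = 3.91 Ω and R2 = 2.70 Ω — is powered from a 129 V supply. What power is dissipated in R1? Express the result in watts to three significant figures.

1490 W

The current is common to all series resistors; compute it, then apply P = I²R for the target.
R_total = 3.91 + 2.70 = 6.610 Ω
I = V / R_total = 129 / 6.610 = 19.52 A
P_R1 = I² × R1 = (19.52)² × 3.91 = 1489 W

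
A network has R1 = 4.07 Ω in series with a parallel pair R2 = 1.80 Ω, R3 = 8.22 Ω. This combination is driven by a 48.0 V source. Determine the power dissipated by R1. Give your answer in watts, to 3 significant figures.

Reduce the parallel pair to R_p first; the network is then a simple series string.
R_p = (1.80×8.22)/(1.80+8.22) = 1.477 Ω
R_total = 4.07 + 1.477 = 5.547 Ω
I = V / R_total = 48.0 / 5.547 = 8.654 A
R1 is in the main series path, so its power is I²R1.
P_R1 = (8.654)² × 4.07 = 304.8 W

305 W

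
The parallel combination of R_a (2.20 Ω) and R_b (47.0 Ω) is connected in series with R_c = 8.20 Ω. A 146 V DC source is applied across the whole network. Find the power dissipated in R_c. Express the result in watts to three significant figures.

1650 W

Reduce the parallel combination to a single R_p; the circuit then becomes R_p in series with the remaining resistor.
R_p = (2.20×47.0)/(2.20+47.0) = 2.102 Ω
R_total = R_p + 8.20 = 2.102 + 8.20 = 10.30 Ω
I = V / R_total = 146 / 10.30 = 14.17 A
R_c carries the full series current, so P = I²R.
P_R_c = (14.17)² × 8.20 = 1647 W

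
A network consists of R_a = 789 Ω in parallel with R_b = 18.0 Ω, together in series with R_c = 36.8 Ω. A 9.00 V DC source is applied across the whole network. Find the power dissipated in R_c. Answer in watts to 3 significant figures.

Reduce the parallel combination to a single R_p; the circuit then becomes R_p in series with the remaining resistor.
R_p = (789×18.0)/(789+18.0) = 17.60 Ω
R_total = R_p + 36.8 = 17.60 + 36.8 = 54.40 Ω
I = V / R_total = 9.00 / 54.40 = 0.1654 A
R_c is the series element, so its power is I²R.
P_R_c = (0.1654)² × 36.8 = 1.007 W

1.01 W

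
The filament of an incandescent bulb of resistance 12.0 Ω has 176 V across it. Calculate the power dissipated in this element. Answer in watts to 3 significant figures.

2580 W

V and R are stated; P = V²/R avoids computing the current.
P = (176 V)² / 12.0 Ω = 2581 W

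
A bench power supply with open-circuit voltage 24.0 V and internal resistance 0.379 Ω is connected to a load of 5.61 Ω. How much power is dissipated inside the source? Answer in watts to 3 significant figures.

The internal resistance carries the same current as the load; P_int = I²r.
I = ε / (r + R) = 24.0 / (0.379 + 5.61) = 4.007 A
P_int = I² r = (4.007)² × 0.379 = 6.086 W

6.09 W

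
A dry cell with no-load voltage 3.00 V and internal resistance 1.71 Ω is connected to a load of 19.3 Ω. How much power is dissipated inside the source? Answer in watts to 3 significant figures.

0.0349 W

The source's internal resistance is just another series element carrying I; its dissipation is I²r.
I = ε / (r + R) = 3.00 / (1.71 + 19.3) = 0.1428 A
P_int = I² r = (0.1428)² × 1.71 = 0.03486 W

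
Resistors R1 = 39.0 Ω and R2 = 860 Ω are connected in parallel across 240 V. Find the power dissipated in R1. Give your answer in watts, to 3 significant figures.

1480 W

Parallel branches share the same voltage; P = V²/R gives the branch power in one step.
P_R1 = V² / R1 = (240)² / 39.0 Ω = 1477 W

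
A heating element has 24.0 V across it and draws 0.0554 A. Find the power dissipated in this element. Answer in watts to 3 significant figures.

With V and I both given, power follows immediately from P = V I.
P = 24.0 V × 0.05540 A = 1.330 W

1.33 W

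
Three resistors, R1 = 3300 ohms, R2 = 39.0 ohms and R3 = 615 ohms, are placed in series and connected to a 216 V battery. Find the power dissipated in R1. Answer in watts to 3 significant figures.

In a series string the same current flows through every resistor — find that current, then P = I²R for the one we want.
R_total = 3300 + 39.0 + 615 = 3954 Ω
I = V / R_total = 216 / 3954 = 0.05463 A
P_R1 = I² × R1 = (0.05463)² × 3300 = 9.848 W

9.85 W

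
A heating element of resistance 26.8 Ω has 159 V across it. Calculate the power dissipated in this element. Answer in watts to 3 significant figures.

943 W

V and R are stated; P = V²/R avoids computing the current.
P = (159 V)² / 26.8 Ω = 943.3 W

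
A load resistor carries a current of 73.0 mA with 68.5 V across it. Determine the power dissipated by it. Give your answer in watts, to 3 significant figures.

Since both terminal voltage and current are stated, P = V I gives the power in one step.
P = 68.5 V × 0.07300 A = 5.000 W

5.00 W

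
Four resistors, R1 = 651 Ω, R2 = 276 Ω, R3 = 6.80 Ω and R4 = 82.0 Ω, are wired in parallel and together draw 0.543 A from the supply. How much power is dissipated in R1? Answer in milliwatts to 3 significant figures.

16.8 mW

Parallel branches share V, not I — compute V via R_eq, then use V²/R for the target branch.
1/R_eq = 1/651 + 1/276 + 1/6.80 + 1/82.0 ⇒ R_eq = 6.082 Ω
V = I_total × R_eq = 0.5430 × 6.082 = 3.303 V
P_R1 = V² / R1 = (3.303)² / 651 = 0.01676 W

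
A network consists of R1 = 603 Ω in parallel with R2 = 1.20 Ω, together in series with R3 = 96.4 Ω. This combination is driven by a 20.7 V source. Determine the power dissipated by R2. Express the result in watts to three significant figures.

0.0538 W

First find R_p for the parallel pair, then treat R_p + R3 as a series loop.
R_p = (603×1.20)/(603+1.20) = 1.198 Ω
R_total = R_p + 96.4 = 1.198 + 96.4 = 97.60 Ω
I = V / R_total = 20.7 / 97.60 = 0.2121 A
Voltage across the parallel pair: V_p = I × R_p = 0.2121 × 1.198 = 0.2540 V
Use P = V²/R for R2 with V = V_p.
P_R2 = (0.2540)² / 1.20 = 0.05377 W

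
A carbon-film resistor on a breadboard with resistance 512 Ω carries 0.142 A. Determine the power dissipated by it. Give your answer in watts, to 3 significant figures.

10.3 W

With I and R stated, P = I²R applies in one step.
P = (0.1420 A)² × 512 Ω = 10.32 W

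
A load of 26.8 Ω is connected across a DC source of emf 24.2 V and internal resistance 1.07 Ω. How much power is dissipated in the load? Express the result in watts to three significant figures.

20.2 W

Load and internal resistance form a series loop — compute the loop current, then the load power via I²R.
I = ε / (r + R) = 24.2 / (1.07 + 26.8) = 0.8683 A
P_load = I² R = (0.8683)² × 26.8 = 20.21 W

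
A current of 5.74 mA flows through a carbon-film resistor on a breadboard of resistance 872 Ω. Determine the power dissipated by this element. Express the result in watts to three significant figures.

0.0287 W

With I and R stated, P = I²R applies in one step.
P = (0.005740 A)² × 872 Ω = 0.02873 W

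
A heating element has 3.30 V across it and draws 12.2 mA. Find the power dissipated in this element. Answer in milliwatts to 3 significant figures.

V and I are known directly — P = V I, no intermediate step needed.
P = 3.30 V × 0.01220 A = 0.04026 W

40.3 mW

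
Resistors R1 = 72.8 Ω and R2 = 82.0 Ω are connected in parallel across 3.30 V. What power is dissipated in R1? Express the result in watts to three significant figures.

The supply voltage appears across each parallel branch — just use P = V²/R1.
P_R1 = V² / R1 = (3.30)² / 72.8 Ω = 0.1496 W

0.150 W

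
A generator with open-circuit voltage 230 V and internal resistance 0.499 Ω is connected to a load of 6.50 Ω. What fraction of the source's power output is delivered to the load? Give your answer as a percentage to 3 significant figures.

The source delivers εI, of which I²R reaches the load and I²r is lost; since I is common, η = R/(R+r).
η = R / (R + r) = 6.50 / (6.50 + 0.499) = 0.9287

92.9 %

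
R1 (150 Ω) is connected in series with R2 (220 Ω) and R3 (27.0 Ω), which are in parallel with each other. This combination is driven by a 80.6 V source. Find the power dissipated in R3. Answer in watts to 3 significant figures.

4.59 W

Replace R2 and R3 with their parallel equivalent so the circuit becomes R1 in series with R_p.
R_p = (220×27.0)/(220+27.0) = 24.05 Ω
R_total = 150 + 24.05 = 174.0 Ω
I = V / R_total = 80.6 / 174.0 = 0.4631 A
Voltage across the parallel pair: V_p = I × R_p = 0.4631 × 24.05 = 11.14 V
R3 is across V_p, so use P = V²/R for that branch.
P_R3 = (11.14)² / 27.0 = 4.594 W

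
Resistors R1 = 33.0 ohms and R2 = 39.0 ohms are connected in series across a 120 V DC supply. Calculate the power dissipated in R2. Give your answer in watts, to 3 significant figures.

Every series element carries the same I. Get I from the total resistance, then P = I² × R2.
R_total = 33.0 + 39.0 = 72.00 Ω
I = V / R_total = 120 / 72.00 = 1.667 A
P_R2 = I² × R2 = (1.667)² × 39.0 = 108.3 W

108 W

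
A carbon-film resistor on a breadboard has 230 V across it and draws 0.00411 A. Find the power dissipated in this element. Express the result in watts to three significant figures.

0.945 W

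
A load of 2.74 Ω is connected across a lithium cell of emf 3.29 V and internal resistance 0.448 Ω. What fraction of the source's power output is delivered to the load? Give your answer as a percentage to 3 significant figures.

85.9 %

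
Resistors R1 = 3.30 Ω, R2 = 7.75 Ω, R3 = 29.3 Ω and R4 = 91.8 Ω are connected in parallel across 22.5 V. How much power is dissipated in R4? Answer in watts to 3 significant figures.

Every branch has 22.5 V across it, so for R4 the power is simply V²/R.
P_R4 = V² / R4 = (22.5)² / 91.8 Ω = 5.515 W

5.51 W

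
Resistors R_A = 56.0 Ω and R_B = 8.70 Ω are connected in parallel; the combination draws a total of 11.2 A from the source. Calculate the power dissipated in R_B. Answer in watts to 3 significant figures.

The branches share the same voltage, but only the total current is given — find V from the equivalent resistance first.
1/R_eq = 1/56.0 + 1/8.70 ⇒ R_eq = 7.530 Ω
V = I_total × R_eq = 11.20 × 7.530 = 84.34 V
P_R_B = V² / R_B = (84.34)² / 8.70 = 817.6 W

818 W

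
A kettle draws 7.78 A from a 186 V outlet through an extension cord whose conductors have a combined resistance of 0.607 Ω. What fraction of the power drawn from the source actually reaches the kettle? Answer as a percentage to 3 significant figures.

The extension cord carries the full 7.78 A.
P_line = I² R_line = (7.780)² × 0.607 = 36.74 W
P_source = V I = 186 × 7.780 = 1447 W; P_load = 1410 W
η = P_load / P_source = 1410 / 1447 = 0.9746

97.5 %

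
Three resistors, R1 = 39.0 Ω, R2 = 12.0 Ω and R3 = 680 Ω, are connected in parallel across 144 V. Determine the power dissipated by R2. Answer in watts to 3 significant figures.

1730 W

Every branch has 144 V across it, so for R2 the power is simply V²/R.
P_R2 = V² / R2 = (144)² / 12.0 Ω = 1728 W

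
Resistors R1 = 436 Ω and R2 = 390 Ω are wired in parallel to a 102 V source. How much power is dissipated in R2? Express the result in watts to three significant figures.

The supply voltage appears across each parallel branch — just use P = V²/R2.
P_R2 = V² / R2 = (102)² / 390 Ω = 26.68 W

26.7 W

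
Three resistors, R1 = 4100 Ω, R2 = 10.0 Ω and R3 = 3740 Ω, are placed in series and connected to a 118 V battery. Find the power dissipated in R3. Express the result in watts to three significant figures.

Series elements share the same current, so find I first, then use P = I²R.
R_total = 4100 + 10.0 + 3740 = 7850 Ω
I = V / R_total = 118 / 7850 = 0.01503 A
P_R3 = I² × R3 = (0.01503)² × 3740 = 0.8451 W

0.845 W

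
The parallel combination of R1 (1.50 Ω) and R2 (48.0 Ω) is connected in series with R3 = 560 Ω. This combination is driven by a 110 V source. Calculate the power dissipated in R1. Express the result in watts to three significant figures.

0.0541 W

First find R_p for the parallel pair, then treat R_p + R3 as a series loop.
R_p = (1.50×48.0)/(1.50+48.0) = 1.455 Ω
R_total = R_p + 560 = 1.455 + 560 = 561.5 Ω
I = V / R_total = 110 / 561.5 = 0.1959 A
Voltage across the parallel pair: V_p = I × R_p = 0.1959 × 1.455 = 0.2850 V
Use P = V²/R for R1 with V = V_p.
P_R1 = (0.2850)² / 1.50 = 0.05414 W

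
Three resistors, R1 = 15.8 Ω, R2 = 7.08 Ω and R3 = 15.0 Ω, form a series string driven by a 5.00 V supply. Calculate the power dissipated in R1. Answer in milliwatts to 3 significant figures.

The current is common to all series resistors; compute it, then apply P = I²R for the target.
R_total = 15.8 + 7.08 + 15.0 = 37.88 Ω
I = V / R_total = 5.00 / 37.88 = 0.1320 A
P_R1 = I² × R1 = (0.1320)² × 15.8 = 0.2753 W

275 mW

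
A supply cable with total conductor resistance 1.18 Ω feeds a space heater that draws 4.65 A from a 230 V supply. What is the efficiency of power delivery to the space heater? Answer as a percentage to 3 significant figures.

The supply cable carries the full 4.65 A.
P_line = I² R_line = (4.650)² × 1.18 = 25.51 W
P_source = V I = 230 × 4.650 = 1070 W; P_load = 1044 W
η = P_load / P_source = 1044 / 1070 = 0.9761

97.6 %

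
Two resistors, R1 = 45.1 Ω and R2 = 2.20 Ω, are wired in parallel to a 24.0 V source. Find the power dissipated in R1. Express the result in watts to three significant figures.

The supply voltage appears across each parallel branch — just use P = V²/R1.
P_R1 = V² / R1 = (24.0)² / 45.1 Ω = 12.77 W

12.8 W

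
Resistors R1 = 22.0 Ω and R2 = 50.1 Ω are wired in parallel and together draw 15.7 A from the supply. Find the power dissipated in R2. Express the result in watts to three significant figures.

Parallel branches share V, not I — compute V via R_eq, then use V²/R for the target branch.
1/R_eq = 1/22.0 + 1/50.1 ⇒ R_eq = 15.29 Ω
V = I_total × R_eq = 15.70 × 15.29 = 240.0 V
P_R2 = V² / R2 = (240.0)² / 50.1 = 1150 W

1150 W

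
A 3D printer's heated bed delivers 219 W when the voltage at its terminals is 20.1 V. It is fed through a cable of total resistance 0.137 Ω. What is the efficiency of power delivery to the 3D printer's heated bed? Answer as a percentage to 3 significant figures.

I = P / V = 219 / 20.1 = 10.90 A through the cable.
P_line = I² R_line = (10.90)² × 0.137 = 16.26 W
P_source = P_load + P_line = 219.0 + 16.26 = 235.3 W
η = P_load / P_source = 219.0 / 235.3 = 0.9309

93.1 %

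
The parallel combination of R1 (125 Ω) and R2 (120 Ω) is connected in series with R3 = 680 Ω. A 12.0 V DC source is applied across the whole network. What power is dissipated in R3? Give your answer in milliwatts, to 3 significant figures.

178 mW

Reduce the parallel combination to a single R_p; the circuit then becomes R_p in series with the remaining resistor.
R_p = (125×120)/(125+120) = 61.22 Ω
R_total = R_p + 680 = 61.22 + 680 = 741.2 Ω
I = V / R_total = 12.0 / 741.2 = 0.01619 A
R3 carries the full series current, so P = I²R.
P_R3 = (0.01619)² × 680 = 0.1782 W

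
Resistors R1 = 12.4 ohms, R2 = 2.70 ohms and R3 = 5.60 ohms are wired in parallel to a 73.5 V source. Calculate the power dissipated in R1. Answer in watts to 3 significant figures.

436 W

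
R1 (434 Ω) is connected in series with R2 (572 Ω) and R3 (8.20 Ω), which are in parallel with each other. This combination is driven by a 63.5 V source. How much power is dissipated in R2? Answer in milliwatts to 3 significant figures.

2.36 mW

Replace R2 and R3 with their parallel equivalent so the circuit becomes R1 in series with R_p.
R_p = (572×8.20)/(572+8.20) = 8.084 Ω
R_total = 434 + 8.084 = 442.1 Ω
I = V / R_total = 63.5 / 442.1 = 0.1436 A
Voltage across the parallel pair: V_p = I × R_p = 0.1436 × 8.084 = 1.161 V
R2 is across V_p, so use P = V²/R for that branch.
P_R2 = (1.161)² / 572 = 0.002357 W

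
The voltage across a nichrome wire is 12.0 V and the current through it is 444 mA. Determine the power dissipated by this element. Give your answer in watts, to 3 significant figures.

5.33 W

V and I are known directly — P = V I, no intermediate step needed.
P = 12.0 V × 0.4440 A = 5.328 W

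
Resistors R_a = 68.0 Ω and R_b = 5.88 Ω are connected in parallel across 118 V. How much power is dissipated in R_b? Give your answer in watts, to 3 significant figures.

2370 W

R_b sits directly across the source, so P = V²/R with V = 118 V.
P_R_b = V² / R_b = (118)² / 5.88 Ω = 2368 W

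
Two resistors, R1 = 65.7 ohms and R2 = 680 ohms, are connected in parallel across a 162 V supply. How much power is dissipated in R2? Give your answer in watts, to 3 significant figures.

The supply voltage appears across each parallel branch — just use P = V²/R2.
P_R2 = V² / R2 = (162)² / 680 Ω = 38.59 W

38.6 W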